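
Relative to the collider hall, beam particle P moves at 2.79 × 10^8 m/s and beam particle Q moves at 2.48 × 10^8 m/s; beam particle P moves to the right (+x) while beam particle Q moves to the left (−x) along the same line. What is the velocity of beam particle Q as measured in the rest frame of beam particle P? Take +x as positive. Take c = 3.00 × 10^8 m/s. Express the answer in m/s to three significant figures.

-2.98 × 10^8 m/s

β_A = 0.930, β_B = -0.827 (dividing each by c = 3.00 × 10^8 m/s).
Transform to A's frame with the inverse velocity-addition law: u' = (u − v)/(1 − uv/c²), taking u = β_B and v = β_A.
u' = (-0.827 − 0.930) / (1 − (0.930)(-0.827)) = -1.7567/1.7688 = -0.9931.
u' = -0.9931 × 3.00 × 10^8 m/s.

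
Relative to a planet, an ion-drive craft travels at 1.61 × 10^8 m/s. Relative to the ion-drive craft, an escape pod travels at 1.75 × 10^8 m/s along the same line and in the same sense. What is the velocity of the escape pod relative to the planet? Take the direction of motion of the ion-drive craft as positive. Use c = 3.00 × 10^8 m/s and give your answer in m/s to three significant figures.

In units of c (dividing by 3.00 × 10^8 m/s): v = 0.537, u' = 0.583.
u = (u' + v)/(1 + u'v/c²):
u = (0.583 + 0.537) / (1 + 0.583·0.537) = 1.1200/1.3131 = 0.8530
(Galilean addition would give +1.120c, exceeding c.)
Converting back: u = 0.8530 × 3.00 × 10^8 m/s.

2.56 × 10^8 m/s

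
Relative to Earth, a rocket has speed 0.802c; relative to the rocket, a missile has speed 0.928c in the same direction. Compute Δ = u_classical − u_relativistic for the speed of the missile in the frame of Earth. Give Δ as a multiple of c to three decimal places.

Δ = 0.738c

Galilean: u_cl = 0.928 + 0.802 = 1.7300.
Relativistic: u_rel = (0.928 + 0.802) / (1 + 0.928·0.802) = 1.7300/1.7443 = 0.9918.
Δ = 1.7300 − 0.9918 = 0.7382.
(The classical prediction exceeds c; the relativistic result does not.)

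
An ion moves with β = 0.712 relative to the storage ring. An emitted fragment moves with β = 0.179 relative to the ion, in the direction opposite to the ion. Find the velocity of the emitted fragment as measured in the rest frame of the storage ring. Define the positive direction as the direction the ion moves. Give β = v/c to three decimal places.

β = +0.611

With v = 0.712 and u' = -0.179 (in units of c),
u = (u' + v)/(1 + u'v/c²):
u = (-0.179 + 0.712) / (1 + (-0.179)·0.712) = 0.5330/0.8726 = 0.6109
(Galilean addition would give +0.533c.)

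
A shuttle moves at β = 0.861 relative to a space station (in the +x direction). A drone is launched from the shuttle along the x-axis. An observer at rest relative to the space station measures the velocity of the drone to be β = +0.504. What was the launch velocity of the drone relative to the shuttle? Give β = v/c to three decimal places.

β = -0.631

Invert the composition law: u' = (u − v)/(1 − uv/c²).
u' = (0.504 − 0.861) / (1 − (0.504)(0.861)) = -0.3570/0.5661 = -0.6307.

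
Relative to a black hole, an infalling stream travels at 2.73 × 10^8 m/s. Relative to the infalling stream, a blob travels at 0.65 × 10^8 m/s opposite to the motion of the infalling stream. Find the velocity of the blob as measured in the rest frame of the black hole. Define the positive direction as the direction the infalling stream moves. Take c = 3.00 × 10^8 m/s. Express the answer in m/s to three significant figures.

In units of c (dividing by 3.00 × 10^8 m/s): v = 0.910, u' = -0.217.
u = (u' + v)/(1 + u'v/c²):
u = (-0.217 + 0.910) / (1 + (-0.217)·0.910) = 0.6933/0.8028 = 0.8636
Converting back: u = 0.8636 × 3.00 × 10^8 m/s.

+2.59 × 10^8 m/s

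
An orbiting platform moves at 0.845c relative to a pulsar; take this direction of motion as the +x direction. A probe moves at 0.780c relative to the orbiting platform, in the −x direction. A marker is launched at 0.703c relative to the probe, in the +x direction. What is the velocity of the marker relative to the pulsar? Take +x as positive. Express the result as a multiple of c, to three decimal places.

+0.788c

Apply u = (u' + v)/(1 + u'v/c²) successively, working outward toward the pulsar.
Start: velocity of the orbiting platform relative to the pulsar = 0.8450c.
Compose with the probe (u' = -0.780 in the orbiting platform frame): u_1 = (-0.780 + 0.845) / (1 + (-0.780)·0.845) = 0.0650/0.3409 = 0.1907.
Compose with the marker (u' = 0.703 in the probe frame): u_2 = (0.703 + 0.191) / (1 + 0.703·0.191) = 0.8937/1.1340 = 0.7880.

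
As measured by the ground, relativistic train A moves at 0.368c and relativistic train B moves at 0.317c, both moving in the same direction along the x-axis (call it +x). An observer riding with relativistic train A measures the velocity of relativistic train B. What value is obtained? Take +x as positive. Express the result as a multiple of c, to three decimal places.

β_A = 0.368, β_B = 0.317.
Transform to A's frame with the inverse velocity-addition law: u' = (u − v)/(1 − uv/c²), taking u = β_B and v = β_A.
u' = (0.317 − 0.368) / (1 − (0.368)(0.317)) = -0.0510/0.8833 = -0.0577.

-0.058c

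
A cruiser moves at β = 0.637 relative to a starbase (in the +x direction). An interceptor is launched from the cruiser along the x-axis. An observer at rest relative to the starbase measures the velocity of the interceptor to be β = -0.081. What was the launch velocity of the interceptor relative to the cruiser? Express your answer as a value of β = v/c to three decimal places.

Invert the composition law: u' = (u − v)/(1 − uv/c²).
u' = (-0.081 − 0.637) / (1 − (-0.081)(0.637)) = -0.7180/1.0516 = -0.6828.

β = -0.683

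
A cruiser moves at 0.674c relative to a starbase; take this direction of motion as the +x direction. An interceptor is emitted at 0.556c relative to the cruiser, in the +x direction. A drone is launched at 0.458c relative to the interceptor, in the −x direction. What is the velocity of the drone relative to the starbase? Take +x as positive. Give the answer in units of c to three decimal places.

+0.740c

Apply u = (u' + v)/(1 + u'v/c²) successively, working outward toward the starbase.
Start: velocity of the cruiser relative to the starbase = 0.6740c.
Compose with the interceptor (u' = 0.556 in the cruiser frame): u_1 = (0.556 + 0.674) / (1 + 0.556·0.674) = 1.2300/1.3747 = 0.8947.
Compose with the drone (u' = -0.458 in the interceptor frame): u_2 = (-0.458 + 0.895) / (1 + (-0.458)·0.895) = 0.4367/0.5902 = 0.7399.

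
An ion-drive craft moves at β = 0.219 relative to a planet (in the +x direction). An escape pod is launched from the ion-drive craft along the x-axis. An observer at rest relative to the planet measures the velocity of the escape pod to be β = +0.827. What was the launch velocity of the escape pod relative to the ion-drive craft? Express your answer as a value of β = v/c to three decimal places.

β = +0.742

Invert the composition law: u' = (u − v)/(1 − uv/c²).
u' = (0.827 − 0.219) / (1 − (0.827)(0.219)) = 0.6080/0.8189 = 0.7425.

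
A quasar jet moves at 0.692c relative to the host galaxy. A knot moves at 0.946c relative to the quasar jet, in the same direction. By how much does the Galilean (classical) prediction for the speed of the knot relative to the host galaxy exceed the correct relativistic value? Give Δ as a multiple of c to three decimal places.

Galilean: u_cl = 0.946 + 0.692 = 1.6380.
Relativistic: u_rel = (0.946 + 0.692) / (1 + 0.946·0.692) = 1.6380/1.6546 = 0.9899.
Δ = 1.6380 − 0.9899 = 0.6481.
(The classical prediction exceeds c; the relativistic result does not.)

Δ = 0.648c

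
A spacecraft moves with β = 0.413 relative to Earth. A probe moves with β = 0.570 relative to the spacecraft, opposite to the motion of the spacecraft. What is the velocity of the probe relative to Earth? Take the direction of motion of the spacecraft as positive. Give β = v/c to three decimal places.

β = -0.205

With v = 0.413 and u' = -0.570 (in units of c),
u = (u' + v)/(1 + u'v/c²):
u = (-0.570 + 0.413) / (1 + (-0.570)·0.413) = -0.1570/0.7646 = -0.2053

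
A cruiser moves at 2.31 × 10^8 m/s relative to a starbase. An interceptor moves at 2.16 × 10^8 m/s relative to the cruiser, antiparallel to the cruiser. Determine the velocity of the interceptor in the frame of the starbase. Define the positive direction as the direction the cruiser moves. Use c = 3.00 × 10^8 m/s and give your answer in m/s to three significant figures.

In units of c (dividing by 3.00 × 10^8 m/s): v = 0.770, u' = -0.720.
u = (u' + v)/(1 + u'v/c²):
u = (-0.720 + 0.770) / (1 + (-0.720)·0.770) = 0.0500/0.4456 = 0.1122
Converting back: u = 0.1122 × 3.00 × 10^8 m/s.

+3.37 × 10^7 m/s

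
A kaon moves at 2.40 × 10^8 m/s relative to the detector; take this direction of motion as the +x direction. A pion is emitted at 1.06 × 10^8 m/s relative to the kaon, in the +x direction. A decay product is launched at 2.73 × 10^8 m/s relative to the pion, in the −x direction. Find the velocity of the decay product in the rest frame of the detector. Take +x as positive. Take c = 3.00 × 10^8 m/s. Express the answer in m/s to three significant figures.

-1.79 × 10^7 m/s

Apply u = (u' + v)/(1 + u'v/c²) successively, working outward toward the detector.
(Dividing each given speed by c = 3.00 × 10^8 m/s to work in units of c.)
Start: velocity of the kaon relative to the detector = 0.8000c.
Compose with the pion (u' = 0.353 in the kaon frame): u_1 = (0.353 + 0.800) / (1 + 0.353·0.800) = 1.1533/1.2827 = 0.8992.
Compose with the decay product (u' = -0.910 in the pion frame): u_2 = (-0.910 + 0.899) / (1 + (-0.910)·0.899) = -0.0108/0.1818 = -0.0596.
So u = -0.0596 × 3.00 × 10^8 m/s.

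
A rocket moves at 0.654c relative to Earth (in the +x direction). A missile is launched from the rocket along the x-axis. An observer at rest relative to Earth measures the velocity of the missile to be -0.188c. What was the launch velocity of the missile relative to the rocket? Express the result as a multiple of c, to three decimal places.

Invert the composition law: u' = (u − v)/(1 − uv/c²).
u' = (-0.188 − 0.654) / (1 − (-0.188)(0.654)) = -0.8420/1.1230 = -0.7498.

-0.750c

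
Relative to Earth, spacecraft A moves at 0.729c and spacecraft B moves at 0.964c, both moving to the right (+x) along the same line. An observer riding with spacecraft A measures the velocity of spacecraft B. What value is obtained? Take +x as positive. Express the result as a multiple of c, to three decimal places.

+0.791c

β_A = 0.729, β_B = 0.964.
Transform to A's frame with the inverse velocity-addition law: u' = (u − v)/(1 − uv/c²), taking u = β_B and v = β_A.
u' = (0.964 − 0.729) / (1 − (0.729)(0.964)) = 0.2350/0.2972 = 0.7906.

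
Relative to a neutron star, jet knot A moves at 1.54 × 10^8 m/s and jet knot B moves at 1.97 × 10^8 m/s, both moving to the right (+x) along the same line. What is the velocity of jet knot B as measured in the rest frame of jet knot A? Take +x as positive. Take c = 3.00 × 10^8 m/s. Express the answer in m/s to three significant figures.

β_A = 0.513, β_B = 0.657 (dividing each by c = 3.00 × 10^8 m/s).
Transform to A's frame with the inverse velocity-addition law: u' = (u − v)/(1 − uv/c²), taking u = β_B and v = β_A.
u' = (0.657 − 0.513) / (1 − (0.513)(0.657)) = 0.1433/0.6629 = 0.2162.
u' = 0.2162 × 3.00 × 10^8 m/s.

+6.49 × 10^7 m/s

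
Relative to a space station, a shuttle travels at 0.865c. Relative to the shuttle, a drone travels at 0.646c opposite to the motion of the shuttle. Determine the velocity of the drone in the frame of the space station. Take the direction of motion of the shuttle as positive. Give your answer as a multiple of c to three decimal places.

With v = 0.865 and u' = -0.646 (in units of c),
u = (u' + v)/(1 + u'v/c²):
u = (-0.646 + 0.865) / (1 + (-0.646)·0.865) = 0.2190/0.4412 = 0.4964
(Galilean addition would give +0.219c.)

+0.496c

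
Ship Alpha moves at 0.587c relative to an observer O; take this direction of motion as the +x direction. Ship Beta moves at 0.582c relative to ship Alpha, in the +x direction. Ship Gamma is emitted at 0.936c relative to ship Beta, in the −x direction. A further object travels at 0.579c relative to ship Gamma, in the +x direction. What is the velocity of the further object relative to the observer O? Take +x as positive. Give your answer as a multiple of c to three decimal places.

Apply u = (u' + v)/(1 + u'v/c²) successively, working outward toward the observer O.
Start: velocity of ship Alpha relative to the observer O = 0.5870c.
Compose with ship Beta (u' = 0.582 in ship Alpha frame): u_1 = (0.582 + 0.587) / (1 + 0.582·0.587) = 1.1690/1.3416 = 0.8713.
Compose with ship Gamma (u' = -0.936 in ship Beta frame): u_2 = (-0.936 + 0.871) / (1 + (-0.936)·0.871) = -0.0647/0.1844 = -0.3507.
Compose with the further object (u' = 0.579 in ship Gamma frame): u_3 = (0.579 + (-0.351)) / (1 + 0.579·(-0.351)) = 0.2283/0.7970 = 0.2865.

+0.287c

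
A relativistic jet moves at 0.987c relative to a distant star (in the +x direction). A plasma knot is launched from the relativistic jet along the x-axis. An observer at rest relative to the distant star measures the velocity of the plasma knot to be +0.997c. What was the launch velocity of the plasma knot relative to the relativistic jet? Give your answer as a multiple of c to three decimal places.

+0.627c

Invert the composition law: u' = (u − v)/(1 − uv/c²).
u' = (0.997 − 0.987) / (1 − (0.997)(0.987)) = 0.0100/0.0160 = 0.6265.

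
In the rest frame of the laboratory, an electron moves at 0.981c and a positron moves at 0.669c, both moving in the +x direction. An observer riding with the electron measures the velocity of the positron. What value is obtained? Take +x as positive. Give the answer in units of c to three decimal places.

-0.908c

β_A = 0.981, β_B = 0.669.
Transform to A's frame with the inverse velocity-addition law: u' = (u − v)/(1 − uv/c²), taking u = β_B and v = β_A.
u' = (0.669 − 0.981) / (1 − (0.981)(0.669)) = -0.3120/0.3437 = -0.9077.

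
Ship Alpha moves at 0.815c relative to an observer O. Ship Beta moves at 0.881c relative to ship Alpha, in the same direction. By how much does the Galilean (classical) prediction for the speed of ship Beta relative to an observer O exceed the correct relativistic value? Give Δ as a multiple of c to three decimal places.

Δ = 0.709c

Galilean: u_cl = 0.881 + 0.815 = 1.6960.
Relativistic: u_rel = (0.881 + 0.815) / (1 + 0.881·0.815) = 1.6960/1.7180 = 0.9872.
Δ = 1.6960 − 0.9872 = 0.7088.
(The classical prediction exceeds c; the relativistic result does not.)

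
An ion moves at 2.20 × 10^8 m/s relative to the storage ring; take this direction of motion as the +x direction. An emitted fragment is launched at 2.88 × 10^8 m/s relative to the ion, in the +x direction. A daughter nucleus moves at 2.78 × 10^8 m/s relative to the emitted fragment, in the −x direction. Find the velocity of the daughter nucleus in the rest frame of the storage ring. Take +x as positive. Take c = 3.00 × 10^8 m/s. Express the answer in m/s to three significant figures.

+2.54 × 10^8 m/s

Apply u = (u' + v)/(1 + u'v/c²) successively, working outward toward the storage ring.
(Dividing each given speed by c = 3.00 × 10^8 m/s to work in units of c.)
Start: velocity of the ion relative to the storage ring = 0.7333c.
Compose with the emitted fragment (u' = 0.960 in the ion frame): u_1 = (0.960 + 0.733) / (1 + 0.960·0.733) = 1.6933/1.7040 = 0.9937.
Compose with the daughter nucleus (u' = -0.927 in the emitted fragment frame): u_2 = (-0.927 + 0.994) / (1 + (-0.927)·0.994) = 0.0671/0.0791 = 0.8476.
So u = 0.8476 × 3.00 × 10^8 m/s.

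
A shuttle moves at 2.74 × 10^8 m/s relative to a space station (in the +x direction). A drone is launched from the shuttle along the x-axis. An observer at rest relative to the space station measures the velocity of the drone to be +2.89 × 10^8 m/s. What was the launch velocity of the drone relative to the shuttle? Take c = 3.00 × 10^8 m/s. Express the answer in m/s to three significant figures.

v = 0.913c, u = 0.963c.
Invert the composition law: u' = (u − v)/(1 − uv/c²).
u' = (0.963 − 0.913) / (1 − (0.963)(0.913)) = 0.0500/0.1202 = 0.4161.
u' = 0.4161 × 3.00 × 10^8 m/s.

+1.25 × 10^8 m/s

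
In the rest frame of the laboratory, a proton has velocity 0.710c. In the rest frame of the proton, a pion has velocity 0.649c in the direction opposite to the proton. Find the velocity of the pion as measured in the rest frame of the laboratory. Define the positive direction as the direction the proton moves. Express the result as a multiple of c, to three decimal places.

+0.113c

With v = 0.710 and u' = -0.649 (in units of c),
u = (u' + v)/(1 + u'v/c²):
u = (-0.649 + 0.710) / (1 + (-0.649)·0.710) = 0.0610/0.5392 = 0.1131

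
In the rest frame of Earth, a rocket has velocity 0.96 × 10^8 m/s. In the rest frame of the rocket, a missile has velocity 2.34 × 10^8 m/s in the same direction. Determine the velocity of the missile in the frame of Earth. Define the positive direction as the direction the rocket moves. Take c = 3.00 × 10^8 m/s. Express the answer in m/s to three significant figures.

In units of c (dividing by 3.00 × 10^8 m/s): v = 0.320, u' = 0.780.
u = (u' + v)/(1 + u'v/c²):
u = (0.780 + 0.320) / (1 + 0.780·0.320) = 1.1000/1.2496 = 0.8803
(Galilean addition would give +1.100c, exceeding c.)
Converting back: u = 0.8803 × 3.00 × 10^8 m/s.

2.64 × 10^8 m/s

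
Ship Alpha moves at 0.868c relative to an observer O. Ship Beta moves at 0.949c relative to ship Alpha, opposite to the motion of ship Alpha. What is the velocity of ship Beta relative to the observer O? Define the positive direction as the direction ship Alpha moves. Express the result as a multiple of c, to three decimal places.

With v = 0.868 and u' = -0.949 (in units of c),
u = (u' + v)/(1 + u'v/c²):
u = (-0.949 + 0.868) / (1 + (-0.949)·0.868) = -0.0810/0.1763 = -0.4595
(Galilean addition would give -0.081c.)

-0.460c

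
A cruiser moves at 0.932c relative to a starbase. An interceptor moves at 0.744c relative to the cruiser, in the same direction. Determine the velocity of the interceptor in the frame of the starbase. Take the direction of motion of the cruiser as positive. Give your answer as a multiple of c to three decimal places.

0.990c

With v = 0.932 and u' = 0.744 (in units of c),
u = (u' + v)/(1 + u'v/c²):
u = (0.744 + 0.932) / (1 + 0.744·0.932) = 1.6760/1.6934 = 0.9897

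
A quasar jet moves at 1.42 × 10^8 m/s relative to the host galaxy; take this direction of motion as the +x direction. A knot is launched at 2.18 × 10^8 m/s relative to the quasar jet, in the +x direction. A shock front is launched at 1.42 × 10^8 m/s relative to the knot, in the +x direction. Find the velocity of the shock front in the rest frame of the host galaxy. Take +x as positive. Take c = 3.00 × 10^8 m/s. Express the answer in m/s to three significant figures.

Apply u = (u' + v)/(1 + u'v/c²) successively, working outward toward the host galaxy.
(Dividing each given speed by c = 3.00 × 10^8 m/s to work in units of c.)
Start: velocity of the quasar jet relative to the host galaxy = 0.4733c.
Compose with the knot (u' = 0.727 in the quasar jet frame): u_1 = (0.727 + 0.473) / (1 + 0.727·0.473) = 1.2000/1.3440 = 0.8929.
Compose with the shock front (u' = 0.473 in the knot frame): u_2 = (0.473 + 0.893) / (1 + 0.473·0.893) = 1.3662/1.4226 = 0.9603.
So u = 0.9603 × 3.00 × 10^8 m/s.

2.88 × 10^8 m/s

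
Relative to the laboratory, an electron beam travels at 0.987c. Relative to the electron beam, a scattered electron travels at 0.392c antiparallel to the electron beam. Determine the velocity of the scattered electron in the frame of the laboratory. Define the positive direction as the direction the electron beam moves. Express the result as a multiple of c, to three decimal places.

With v = 0.987 and u' = -0.392 (in units of c),
u = (u' + v)/(1 + u'v/c²):
u = (-0.392 + 0.987) / (1 + (-0.392)·0.987) = 0.5950/0.6131 = 0.9705
(Galilean addition would give +0.595c.)

+0.970c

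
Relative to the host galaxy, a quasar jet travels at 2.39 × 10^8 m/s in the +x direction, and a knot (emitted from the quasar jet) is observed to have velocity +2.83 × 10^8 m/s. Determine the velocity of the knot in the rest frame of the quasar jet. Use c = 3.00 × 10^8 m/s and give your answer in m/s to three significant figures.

v = 0.797c, u = 0.943c.
Invert the composition law: u' = (u − v)/(1 − uv/c²).
u' = (0.943 − 0.797) / (1 − (0.943)(0.797)) = 0.1467/0.2485 = 0.5903.
u' = 0.5903 × 3.00 × 10^8 m/s.

+1.77 × 10^8 m/s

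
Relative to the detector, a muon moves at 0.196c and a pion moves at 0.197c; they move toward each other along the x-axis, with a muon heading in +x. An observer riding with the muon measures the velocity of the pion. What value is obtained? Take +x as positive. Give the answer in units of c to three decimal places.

β_A = 0.196, β_B = -0.197.
Transform to A's frame with the inverse velocity-addition law: u' = (u − v)/(1 − uv/c²), taking u = β_B and v = β_A.
u' = (-0.197 − 0.196) / (1 − (0.196)(-0.197)) = -0.3930/1.0386 = -0.3784.

-0.378c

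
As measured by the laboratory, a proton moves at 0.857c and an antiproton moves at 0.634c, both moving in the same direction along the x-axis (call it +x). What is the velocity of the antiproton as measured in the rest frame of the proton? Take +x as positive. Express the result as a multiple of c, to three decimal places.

β_A = 0.857, β_B = 0.634.
Transform to A's frame with the inverse velocity-addition law: u' = (u − v)/(1 − uv/c²), taking u = β_B and v = β_A.
u' = (0.634 − 0.857) / (1 − (0.857)(0.634)) = -0.2230/0.4567 = -0.4883.

-0.488c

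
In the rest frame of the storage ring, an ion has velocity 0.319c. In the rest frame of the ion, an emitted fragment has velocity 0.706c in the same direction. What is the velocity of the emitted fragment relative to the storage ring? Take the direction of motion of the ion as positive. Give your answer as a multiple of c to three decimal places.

With v = 0.319 and u' = 0.706 (in units of c),
u = (u' + v)/(1 + u'v/c²):
u = (0.706 + 0.319) / (1 + 0.706·0.319) = 1.0250/1.2252 = 0.8366
(Galilean addition would give +1.025c, exceeding c.)

0.837c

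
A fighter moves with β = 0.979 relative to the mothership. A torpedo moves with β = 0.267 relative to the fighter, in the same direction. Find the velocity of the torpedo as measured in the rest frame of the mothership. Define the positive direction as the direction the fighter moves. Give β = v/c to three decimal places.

β = 0.988

With v = 0.979 and u' = 0.267 (in units of c),
u = (u' + v)/(1 + u'v/c²):
u = (0.267 + 0.979) / (1 + 0.267·0.979) = 1.2460/1.2614 = 0.9878
(Galilean addition would give +1.246c, exceeding c.)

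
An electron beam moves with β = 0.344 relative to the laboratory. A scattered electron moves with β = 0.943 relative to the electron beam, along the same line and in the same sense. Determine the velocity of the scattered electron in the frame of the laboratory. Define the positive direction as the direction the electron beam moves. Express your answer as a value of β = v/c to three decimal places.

With v = 0.344 and u' = 0.943 (in units of c),
u = (u' + v)/(1 + u'v/c²):
u = (0.943 + 0.344) / (1 + 0.943·0.344) = 1.2870/1.3244 = 0.9718
(Galilean addition would give +1.287c, exceeding c.)

β = 0.972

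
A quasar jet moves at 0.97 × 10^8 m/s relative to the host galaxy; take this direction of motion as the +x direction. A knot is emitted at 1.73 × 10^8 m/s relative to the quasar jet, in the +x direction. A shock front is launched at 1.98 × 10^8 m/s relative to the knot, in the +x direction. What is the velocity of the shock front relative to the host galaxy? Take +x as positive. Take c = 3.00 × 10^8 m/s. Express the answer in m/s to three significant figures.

Apply u = (u' + v)/(1 + u'v/c²) successively, working outward toward the host galaxy.
(Dividing each given speed by c = 3.00 × 10^8 m/s to work in units of c.)
Start: velocity of the quasar jet relative to the host galaxy = 0.3233c.
Compose with the knot (u' = 0.577 in the quasar jet frame): u_1 = (0.577 + 0.323) / (1 + 0.577·0.323) = 0.9000/1.1865 = 0.7586.
Compose with the shock front (u' = 0.660 in the knot frame): u_2 = (0.660 + 0.759) / (1 + 0.660·0.759) = 1.4186/1.5007 = 0.9453.
So u = 0.9453 × 3.00 × 10^8 m/s.

2.84 × 10^8 m/s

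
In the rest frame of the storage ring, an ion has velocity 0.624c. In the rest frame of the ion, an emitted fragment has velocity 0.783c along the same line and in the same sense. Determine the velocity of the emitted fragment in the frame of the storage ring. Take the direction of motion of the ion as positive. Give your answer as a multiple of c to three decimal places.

0.945c

With v = 0.624 and u' = 0.783 (in units of c),
u = (u' + v)/(1 + u'v/c²):
u = (0.783 + 0.624) / (1 + 0.783·0.624) = 1.4070/1.4886 = 0.9452
(Galilean addition would give +1.407c, exceeding c.)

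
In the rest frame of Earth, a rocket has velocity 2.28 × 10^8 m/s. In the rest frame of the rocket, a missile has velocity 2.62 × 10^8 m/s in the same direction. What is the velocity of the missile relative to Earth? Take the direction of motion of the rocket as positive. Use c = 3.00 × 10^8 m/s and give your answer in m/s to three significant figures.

2.95 × 10^8 m/s

In units of c (dividing by 3.00 × 10^8 m/s): v = 0.760, u' = 0.873.
u = (u' + v)/(1 + u'v/c²):
u = (0.873 + 0.760) / (1 + 0.873·0.760) = 1.6333/1.6637 = 0.9817
(Galilean addition would give +1.633c, exceeding c.)
Converting back: u = 0.9817 × 3.00 × 10^8 m/s.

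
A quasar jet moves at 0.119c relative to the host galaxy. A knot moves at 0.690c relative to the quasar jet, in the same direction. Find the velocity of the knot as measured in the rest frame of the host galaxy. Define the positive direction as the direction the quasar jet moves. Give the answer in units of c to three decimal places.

0.748c

With v = 0.119 and u' = 0.690 (in units of c),
u = (u' + v)/(1 + u'v/c²):
u = (0.690 + 0.119) / (1 + 0.690·0.119) = 0.8090/1.0821 = 0.7476
(Galilean addition would give +0.809c.)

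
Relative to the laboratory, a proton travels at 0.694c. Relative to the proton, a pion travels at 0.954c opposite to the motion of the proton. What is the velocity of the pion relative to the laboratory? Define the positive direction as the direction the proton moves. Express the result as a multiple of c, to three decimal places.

-0.769c

With v = 0.694 and u' = -0.954 (in units of c),
u = (u' + v)/(1 + u'v/c²):
u = (-0.954 + 0.694) / (1 + (-0.954)·0.694) = -0.2600/0.3379 = -0.7694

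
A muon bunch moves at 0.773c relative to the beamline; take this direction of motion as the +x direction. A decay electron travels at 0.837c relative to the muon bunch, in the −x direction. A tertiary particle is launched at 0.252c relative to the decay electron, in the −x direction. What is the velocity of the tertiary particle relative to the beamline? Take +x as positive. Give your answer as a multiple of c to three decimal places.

-0.414c

Apply u = (u' + v)/(1 + u'v/c²) successively, working outward toward the beamline.
Start: velocity of the muon bunch relative to the beamline = 0.7730c.
Compose with the decay electron (u' = -0.837 in the muon bunch frame): u_1 = (-0.837 + 0.773) / (1 + (-0.837)·0.773) = -0.0640/0.3530 = -0.1813.
Compose with the tertiary particle (u' = -0.252 in the decay electron frame): u_2 = (-0.252 + (-0.181)) / (1 + (-0.252)·(-0.181)) = -0.4333/1.0457 = -0.4144.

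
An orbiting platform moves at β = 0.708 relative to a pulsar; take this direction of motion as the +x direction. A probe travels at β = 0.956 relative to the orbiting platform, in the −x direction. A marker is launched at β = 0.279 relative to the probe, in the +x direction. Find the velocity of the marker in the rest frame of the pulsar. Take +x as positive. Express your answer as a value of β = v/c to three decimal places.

β = -0.622

Apply u = (u' + v)/(1 + u'v/c²) successively, working outward toward the pulsar.
Start: velocity of the orbiting platform relative to the pulsar = 0.7080c.
Compose with the probe (u' = -0.956 in the orbiting platform frame): u_1 = (-0.956 + 0.708) / (1 + (-0.956)·0.708) = -0.2480/0.3232 = -0.7674.
Compose with the marker (u' = 0.279 in the probe frame): u_2 = (0.279 + (-0.767)) / (1 + 0.279·(-0.767)) = -0.4884/0.7859 = -0.6215.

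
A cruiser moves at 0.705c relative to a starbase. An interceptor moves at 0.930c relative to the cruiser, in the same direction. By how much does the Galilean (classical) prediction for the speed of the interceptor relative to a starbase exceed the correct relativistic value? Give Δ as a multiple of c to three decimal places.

Δ = 0.647c

Galilean: u_cl = 0.930 + 0.705 = 1.6350.
Relativistic: u_rel = (0.930 + 0.705) / (1 + 0.930·0.705) = 1.6350/1.6557 = 0.9875.
Δ = 1.6350 − 0.9875 = 0.6475.
(The classical prediction exceeds c; the relativistic result does not.)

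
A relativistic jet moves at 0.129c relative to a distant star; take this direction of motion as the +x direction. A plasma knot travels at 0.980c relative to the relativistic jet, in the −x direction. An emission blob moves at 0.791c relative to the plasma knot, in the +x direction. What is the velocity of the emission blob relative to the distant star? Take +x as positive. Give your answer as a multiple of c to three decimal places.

Apply u = (u' + v)/(1 + u'v/c²) successively, working outward toward the distant star.
Start: velocity of the relativistic jet relative to the distant star = 0.1290c.
Compose with the plasma knot (u' = -0.980 in the relativistic jet frame): u_1 = (-0.980 + 0.129) / (1 + (-0.980)·0.129) = -0.8510/0.8736 = -0.9742.
Compose with the emission blob (u' = 0.791 in the plasma knot frame): u_2 = (0.791 + (-0.974)) / (1 + 0.791·(-0.974)) = -0.1832/0.2294 = -0.7982.

-0.798c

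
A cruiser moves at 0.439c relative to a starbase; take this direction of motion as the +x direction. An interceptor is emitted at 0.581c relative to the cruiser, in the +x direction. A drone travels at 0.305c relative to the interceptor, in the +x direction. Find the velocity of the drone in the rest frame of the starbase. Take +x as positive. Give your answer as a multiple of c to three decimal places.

0.896c

Apply u = (u' + v)/(1 + u'v/c²) successively, working outward toward the starbase.
Start: velocity of the cruiser relative to the starbase = 0.4390c.
Compose with the interceptor (u' = 0.581 in the cruiser frame): u_1 = (0.581 + 0.439) / (1 + 0.581·0.439) = 1.0200/1.2551 = 0.8127.
Compose with the drone (u' = 0.305 in the interceptor frame): u_2 = (0.305 + 0.813) / (1 + 0.305·0.813) = 1.1177/1.2479 = 0.8957.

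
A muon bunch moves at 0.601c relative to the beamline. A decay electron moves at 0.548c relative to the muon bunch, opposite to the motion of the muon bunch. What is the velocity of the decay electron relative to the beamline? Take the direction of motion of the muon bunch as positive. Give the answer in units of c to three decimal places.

+0.079c

With v = 0.601 and u' = -0.548 (in units of c),
u = (u' + v)/(1 + u'v/c²):
u = (-0.548 + 0.601) / (1 + (-0.548)·0.601) = 0.0530/0.6707 = 0.0790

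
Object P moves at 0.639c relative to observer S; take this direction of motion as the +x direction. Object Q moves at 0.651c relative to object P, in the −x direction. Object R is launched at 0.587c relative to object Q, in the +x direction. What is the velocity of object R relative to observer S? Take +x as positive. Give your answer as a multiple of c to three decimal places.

Apply u = (u' + v)/(1 + u'v/c²) successively, working outward toward observer S.
Start: velocity of object P relative to observer S = 0.6390c.
Compose with object Q (u' = -0.651 in object P frame): u_1 = (-0.651 + 0.639) / (1 + (-0.651)·0.639) = -0.0120/0.5840 = -0.0205.
Compose with object R (u' = 0.587 in object Q frame): u_2 = (0.587 + (-0.021)) / (1 + 0.587·(-0.021)) = 0.5665/0.9879 = 0.5734.

+0.573c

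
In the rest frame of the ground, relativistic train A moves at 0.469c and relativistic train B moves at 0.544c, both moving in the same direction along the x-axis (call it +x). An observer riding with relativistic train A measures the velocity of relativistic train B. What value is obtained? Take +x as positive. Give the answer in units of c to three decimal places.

+0.101c

β_A = 0.469, β_B = 0.544.
Transform to A's frame with the inverse velocity-addition law: u' = (u − v)/(1 − uv/c²), taking u = β_B and v = β_A.
u' = (0.544 − 0.469) / (1 − (0.469)(0.544)) = 0.0750/0.7449 = 0.1007.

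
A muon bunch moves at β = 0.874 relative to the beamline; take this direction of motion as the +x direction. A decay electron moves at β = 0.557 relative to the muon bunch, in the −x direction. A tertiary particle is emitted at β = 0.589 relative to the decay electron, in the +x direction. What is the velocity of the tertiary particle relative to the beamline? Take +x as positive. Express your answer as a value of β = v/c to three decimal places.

β = +0.885

Apply u = (u' + v)/(1 + u'v/c²) successively, working outward toward the beamline.
Start: velocity of the muon bunch relative to the beamline = 0.8740c.
Compose with the decay electron (u' = -0.557 in the muon bunch frame): u_1 = (-0.557 + 0.874) / (1 + (-0.557)·0.874) = 0.3170/0.5132 = 0.6177.
Compose with the tertiary particle (u' = 0.589 in the decay electron frame): u_2 = (0.589 + 0.618) / (1 + 0.589·0.618) = 1.2067/1.3638 = 0.8848.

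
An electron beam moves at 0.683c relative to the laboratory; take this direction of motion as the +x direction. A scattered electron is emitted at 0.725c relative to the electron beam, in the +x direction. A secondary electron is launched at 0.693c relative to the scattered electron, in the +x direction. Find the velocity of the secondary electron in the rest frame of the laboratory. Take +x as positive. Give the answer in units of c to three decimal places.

0.989c

Apply u = (u' + v)/(1 + u'v/c²) successively, working outward toward the laboratory.
Start: velocity of the electron beam relative to the laboratory = 0.6830c.
Compose with the scattered electron (u' = 0.725 in the electron beam frame): u_1 = (0.725 + 0.683) / (1 + 0.725·0.683) = 1.4080/1.4952 = 0.9417.
Compose with the secondary electron (u' = 0.693 in the scattered electron frame): u_2 = (0.693 + 0.942) / (1 + 0.693·0.942) = 1.6347/1.6526 = 0.9892.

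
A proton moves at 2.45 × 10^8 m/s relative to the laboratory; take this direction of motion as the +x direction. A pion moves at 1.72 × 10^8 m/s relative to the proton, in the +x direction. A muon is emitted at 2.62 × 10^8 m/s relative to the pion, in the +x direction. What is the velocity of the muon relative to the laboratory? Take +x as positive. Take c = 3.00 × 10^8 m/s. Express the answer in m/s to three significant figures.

2.99 × 10^8 m/s

Apply u = (u' + v)/(1 + u'v/c²) successively, working outward toward the laboratory.
(Dividing each given speed by c = 3.00 × 10^8 m/s to work in units of c.)
Start: velocity of the proton relative to the laboratory = 0.8167c.
Compose with the pion (u' = 0.573 in the proton frame): u_1 = (0.573 + 0.817) / (1 + 0.573·0.817) = 1.3900/1.4682 = 0.9467.
Compose with the muon (u' = 0.873 in the pion frame): u_2 = (0.873 + 0.947) / (1 + 0.873·0.947) = 1.8201/1.8268 = 0.9963.
So u = 0.9963 × 3.00 × 10^8 m/s.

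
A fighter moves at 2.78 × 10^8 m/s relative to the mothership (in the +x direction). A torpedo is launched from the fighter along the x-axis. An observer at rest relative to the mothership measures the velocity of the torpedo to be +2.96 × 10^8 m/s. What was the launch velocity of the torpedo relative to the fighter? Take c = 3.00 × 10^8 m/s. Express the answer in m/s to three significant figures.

v = 0.927c, u = 0.987c.
Invert the composition law: u' = (u − v)/(1 − uv/c²).
u' = (0.987 − 0.927) / (1 − (0.987)(0.927)) = 0.0600/0.0857 = 0.7002.
u' = 0.7002 × 3.00 × 10^8 m/s.

+2.10 × 10^8 m/s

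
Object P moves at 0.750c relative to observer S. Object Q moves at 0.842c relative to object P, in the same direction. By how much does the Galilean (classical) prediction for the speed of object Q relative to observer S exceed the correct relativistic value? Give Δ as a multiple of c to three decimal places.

Δ = 0.616c

Galilean: u_cl = 0.842 + 0.750 = 1.5920.
Relativistic: u_rel = (0.842 + 0.750) / (1 + 0.842·0.750) = 1.5920/1.6315 = 0.9758.
Δ = 1.5920 − 0.9758 = 0.6162.
(The classical prediction exceeds c; the relativistic result does not.)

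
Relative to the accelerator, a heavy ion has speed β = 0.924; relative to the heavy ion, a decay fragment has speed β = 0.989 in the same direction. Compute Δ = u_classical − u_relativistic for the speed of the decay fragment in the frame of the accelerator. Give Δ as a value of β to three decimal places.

Δ = 0.913

Galilean: u_cl = 0.989 + 0.924 = 1.9130.
Relativistic: u_rel = (0.989 + 0.924) / (1 + 0.989·0.924) = 1.9130/1.9138 = 0.9996.
Δ = 1.9130 − 0.9996 = 0.9134.
(The classical prediction exceeds c; the relativistic result does not.)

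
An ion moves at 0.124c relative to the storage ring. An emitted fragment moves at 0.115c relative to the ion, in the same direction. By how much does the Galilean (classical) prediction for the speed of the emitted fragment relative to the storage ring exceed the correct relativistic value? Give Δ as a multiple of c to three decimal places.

Δ = 0.003c

Galilean: u_cl = 0.115 + 0.124 = 0.2390.
Relativistic: u_rel = (0.115 + 0.124) / (1 + 0.115·0.124) = 0.2390/1.0143 = 0.2356.
Δ = 0.2390 − 0.2356 = 0.0034.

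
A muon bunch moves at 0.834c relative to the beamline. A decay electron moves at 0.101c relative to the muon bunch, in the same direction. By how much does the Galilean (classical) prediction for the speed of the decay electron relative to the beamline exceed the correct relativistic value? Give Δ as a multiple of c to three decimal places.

Δ = 0.073c

Galilean: u_cl = 0.101 + 0.834 = 0.9350.
Relativistic: u_rel = (0.101 + 0.834) / (1 + 0.101·0.834) = 0.9350/1.0842 = 0.8624.
Δ = 0.9350 − 0.8624 = 0.0726.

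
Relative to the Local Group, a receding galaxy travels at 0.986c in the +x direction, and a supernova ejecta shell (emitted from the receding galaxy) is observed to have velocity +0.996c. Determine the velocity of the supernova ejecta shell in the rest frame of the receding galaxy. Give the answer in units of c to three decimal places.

Invert the composition law: u' = (u − v)/(1 − uv/c²).
u' = (0.996 − 0.986) / (1 − (0.996)(0.986)) = 0.0100/0.0179 = 0.5573.

+0.557c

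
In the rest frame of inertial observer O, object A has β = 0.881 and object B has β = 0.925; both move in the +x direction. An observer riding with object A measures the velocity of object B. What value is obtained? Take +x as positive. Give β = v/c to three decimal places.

β_A = 0.881, β_B = 0.925.
Transform to A's frame with the inverse velocity-addition law: u' = (u − v)/(1 − uv/c²), taking u = β_B and v = β_A.
u' = (0.925 − 0.881) / (1 − (0.881)(0.925)) = 0.0440/0.1851 = 0.2377.

β = +0.238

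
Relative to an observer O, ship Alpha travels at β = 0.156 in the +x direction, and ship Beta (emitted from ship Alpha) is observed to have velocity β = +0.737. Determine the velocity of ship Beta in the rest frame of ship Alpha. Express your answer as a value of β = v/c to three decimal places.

Invert the composition law: u' = (u − v)/(1 − uv/c²).
u' = (0.737 − 0.156) / (1 − (0.737)(0.156)) = 0.5810/0.8850 = 0.6565.

β = +0.656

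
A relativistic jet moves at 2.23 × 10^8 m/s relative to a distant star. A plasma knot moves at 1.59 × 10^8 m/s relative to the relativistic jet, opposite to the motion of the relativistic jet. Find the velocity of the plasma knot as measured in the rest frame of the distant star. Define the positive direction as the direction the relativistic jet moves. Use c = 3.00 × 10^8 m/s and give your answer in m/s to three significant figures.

+1.06 × 10^8 m/s

In units of c (dividing by 3.00 × 10^8 m/s): v = 0.743, u' = -0.530.
u = (u' + v)/(1 + u'v/c²):
u = (-0.530 + 0.743) / (1 + (-0.530)·0.743) = 0.2133/0.6060 = 0.3520
Converting back: u = 0.3520 × 3.00 × 10^8 m/s.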